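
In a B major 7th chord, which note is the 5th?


Major 7th chord = root + major 3rd + perfect 5th + major 7th
Seventh chords stack in thirds, so the letter names are B-D-F-A
Root: B
Major 3rd above B: D#
Perfect 5th above B: F#
Major 7th above B: A#
The 5th = F#


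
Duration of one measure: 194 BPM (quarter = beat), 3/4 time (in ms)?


Working:
Quarter-note beat duration = 60000 / 194 ms
Beats per measure (3/4) = 3
One measure = 3 × 60000 / 194 = 180000 / 194 ms
= 927.8 ms


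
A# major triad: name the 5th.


Solution.
Major triad = root + major 3rd (4 semitones) + perfect 5th (7 semitones)
A triad on A# stacks thirds, so the chord tones use letter names A-C-E
Root: A#
Major 3rd above A#: C##
Perfect 5th above A#: E#
The 5th = E#


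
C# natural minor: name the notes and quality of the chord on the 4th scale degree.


C# natural minor scale: C# D# E F# G# A B
Diatonic triad on degree 4 stacks scale notes 4, 6, 1: F# A C#
F#→A = 3 semitones; F#→C# = 7 semitones → minor triad
= F# A C# (minor)


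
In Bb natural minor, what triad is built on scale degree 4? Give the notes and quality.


Let's work it out.
Bb natural minor scale: Bb C Db Eb F Gb Ab
Diatonic triad on degree 4 stacks scale notes 4, 6, 1: Eb Gb Bb
Eb→Gb = 3 semitones; Eb→Bb = 7 semitones → minor triad
= Eb Gb Bb (minor)


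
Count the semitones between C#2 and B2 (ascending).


Absolute semitone position = octave×12 + chromatic position
C#2: 2×12 + 1 = 25
B2: 2×12 + 11 = 35
Difference = 35 - 25 = 10
= 10 semitones


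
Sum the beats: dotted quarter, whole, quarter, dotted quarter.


Beat values:
  dotted quarter = 1.5 beats
  whole = 4 beats
  quarter = 1 beat
  dotted quarter = 1.5 beats
Sum = 1.5 + 4 + 1 + 1.5
= 8 beats


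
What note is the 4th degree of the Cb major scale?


Major scale pattern: W-W-H-W-W-W-H (2-2-1-2-2-2-1 semitones)
Starting from Cb:
  Cb + 2 semitones → Db
  Db + 2 semitones → Eb
  Eb + 1 semitone → Fb
  Fb + 2 semitones → Gb
  Gb + 2 semitones → Ab
  Ab + 2 semitones → Bb
  Bb + 1 semitone → Cb
Scale: Cb Db Eb Fb Gb Ab Bb
Degree 4 = Fb


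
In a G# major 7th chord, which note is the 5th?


Step by step:
Major 7th chord = root + major 3rd + perfect 5th + major 7th
Seventh chords stack in thirds, so the letter names are G-B-D-F
Root: G#
Major 3rd above G#: B#
Perfect 5th above G#: D#
Major 7th above G#: F##
The 5th = D#


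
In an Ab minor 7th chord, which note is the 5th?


Solution.
Minor 7th chord = root + minor 3rd + perfect 5th + minor 7th
Seventh chords stack in thirds, so the letter names are A-C-E-G
Root: Ab
Minor 3rd above Ab: Cb
Perfect 5th above Ab: Eb
Minor 7th above Ab: Gb
The 5th = Eb


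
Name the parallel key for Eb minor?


Working:
Parallel keys share the same tonic but differ in mode
Eb minor → parallel is Eb major
= Eb major


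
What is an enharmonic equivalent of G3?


Enharmonic notes sound the same pitch but are spelled with different letter names
G and F## name the same pitch class
= F##3


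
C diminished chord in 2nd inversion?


Step by step:
Root position: C Eb Gb
2nd inversion: move root and 3rd up an octave
Bass note: Gb
Notes (bottom to top) = Gb C Eb


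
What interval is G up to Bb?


Reasoning:
Letter names: G → B spans 3 letter names → a 3rd
Semitones: G → Bb = 3 half-steps
A 3rd of 3 semitones is a minor 3rd
= minor 3rd


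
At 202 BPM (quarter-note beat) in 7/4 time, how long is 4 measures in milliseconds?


Quarter-note beat duration = 60000 / 202 ms
Beats per measure (7/4) = 7
One measure = 7 × 60000 / 202 = 420000 / 202 ms
4 measures = 4 × 420000 / 202 = 1680000 / 202
= 8316.8 ms


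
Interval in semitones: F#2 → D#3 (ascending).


Absolute semitone position = octave×12 + chromatic position
F#2: 2×12 + 6 = 30
D#3: 3×12 + 3 = 39
Difference = 39 - 30 = 9
= 9 semitones


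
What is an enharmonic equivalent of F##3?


Enharmonic notes sound the same pitch but are spelled with different letter names
F## and G name the same pitch class
= G3


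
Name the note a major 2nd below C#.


Reasoning:
A 2nd spans 2 letter names, so from C we land on B
A major 2nd = 2 semitones below C#
Spell B at that pitch: B
= B


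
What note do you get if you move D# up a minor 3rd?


minor 3rd: 3 letter names, 3 semitones
Letter: D + 2 → F
Pitch: D# + 3 semitones, spelled as an F → F#
= F#


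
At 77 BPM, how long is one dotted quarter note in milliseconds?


Reasoning:
One quarter-note beat = 60000 / BPM = 60000 / 77 ms
Dotted quarter note = 3/2 × quarter note
Duration = 3/2 × 60000 / 77 = 90000 / 77
= 1168.8 ms


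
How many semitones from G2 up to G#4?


Working:
Absolute semitone position = octave×12 + chromatic position
G2: 2×12 + 7 = 31
G#4: 4×12 + 8 = 56
Difference = 56 - 31 = 25
= 25 semitones


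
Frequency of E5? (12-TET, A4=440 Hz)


Reasoning:
f = 440 × 2^(n/12) where n = semitones from A4
E5: 7 semitones from A4
f = 440 × 2^(7/12)
f = 659.26 Hz


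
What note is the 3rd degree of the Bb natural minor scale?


Reasoning:
Natural minor scale pattern: W-H-W-W-H-W-W (2-1-2-2-1-2-2 semitones)
Starting from Bb:
  Bb + 2 semitones → C
  C + 1 semitone → Db
  Db + 2 semitones → Eb
  Eb + 2 semitones → F
  F + 1 semitone → Gb
  Gb + 2 semitones → Ab
  Ab + 2 semitones → Bb
Scale: Bb C Db Eb F Gb Ab
Degree 3 = Db


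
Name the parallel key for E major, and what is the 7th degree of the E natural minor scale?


Parallel keys share the same tonic but differ in mode
E major → parallel is E minor
E natural minor scale: E F# G A B C D
= E minor; 7th degree = D


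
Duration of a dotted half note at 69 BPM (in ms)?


Let's work it out.
One quarter-note beat = 60000 / BPM = 60000 / 69 ms
Dotted half note = 3 × quarter note
Duration = 3 × 60000 / 69 = 180000 / 69
= 2608.7 ms


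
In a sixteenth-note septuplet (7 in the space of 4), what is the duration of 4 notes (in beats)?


Septuplet: 7 notes occupy the space of 4 sixteenth notes
Space = 4 × 1/4 = 1 beat
Each septuplet note = 1 / 7 = 1/7 beats
4 notes = 4 × 1/7 = 4/7
= 4/7 beats


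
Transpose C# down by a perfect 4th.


Solution.
perfect 4th: 4 letter names, 5 semitones
Letter: C - 3 → G
Pitch: C# - 5 semitones, spelled as a G → G#
= G#


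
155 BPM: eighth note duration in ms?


Step by step:
One quarter-note beat = 60000 / BPM = 60000 / 155 ms
Eighth note = 1/2 × quarter note
Duration = 1/2 × 60000 / 155 = 30000 / 155
= 193.5 ms


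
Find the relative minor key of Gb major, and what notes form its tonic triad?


The relative minor shares the major's key signature and starts on its 6th degree
6th degree = a major 6th above the tonic; a major 6th above Gb is Eb
→ relative minor of Gb major is Eb minor
Tonic triad of Eb minor = root + minor 3rd + perfect 5th = Eb Gb Bb
= Eb minor; triad = Eb Gb Bb


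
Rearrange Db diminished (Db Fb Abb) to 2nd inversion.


Reasoning:
Root position: Db Fb Abb
2nd inversion: move root and 3rd up an octave
Bass note: Abb
Notes (bottom to top) = Abb Db Fb


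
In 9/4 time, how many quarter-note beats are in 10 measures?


Time signature 9/4: the bottom number 4 means the quarter note gets one count
The top number 9 means 9 quarter-note beats per measure
Total = 9 × 10 measures
= 90 quarter-note beats


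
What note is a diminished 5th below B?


Step by step:
A 5th spans 5 letter names, so from B we land on E
A diminished 5th = 6 semitones below B
Spell E at that pitch: E#
= E#


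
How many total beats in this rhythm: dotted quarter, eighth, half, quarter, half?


Let's work it out.
Beat values:
  dotted quarter = 1.5 beats
  eighth = 0.5 beats
  half = 2 beats
  quarter = 1 beat
  half = 2 beats
Sum = 1.5 + 0.5 + 2 + 1 + 2
= 7 beats


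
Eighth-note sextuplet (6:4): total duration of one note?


Let's work it out.
Sextuplet: 6 notes occupy the space of 4 eighth notes
Space = 4 × 1/2 = 2 beats
Each sextuplet note = 2 / 6 = 1/3 beats
= 1/3 beats


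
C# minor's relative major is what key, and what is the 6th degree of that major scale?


Step by step:
The relative major shares the key signature and is a minor 3rd above the minor tonic
A minor 3rd above C# is E
→ relative major of C# minor is E major
E major scale: E F# G# A B C# D#
= E major; 6th degree = C#


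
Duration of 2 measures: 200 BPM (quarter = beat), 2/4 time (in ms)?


Step by step:
Quarter-note beat duration = 60000 / 200 ms
Beats per measure (2/4) = 2
One measure = 2 × 60000 / 200 = 120000 / 200 ms
2 measures = 2 × 120000 / 200 = 240000 / 200
= 1200.0 ms


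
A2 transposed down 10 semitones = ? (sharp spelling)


Let's work it out.
A2: chromatic position 9 in octave 2 → absolute = 2×12 + 9 = 33
Transpose down 10: 33 - 10 = 23
23 = 1×12 + 11 → B in octave 1
Result = B1


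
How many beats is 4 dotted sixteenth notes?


Working:
Base sixteenth note = 1/4 beats
Dot 1 adds half the previous value: +1/8
One dotted sixteenth = 1/4 + 1/8 = 3/8
4 of them = 4 × 3/8 = 3/2
= 3/2 beats


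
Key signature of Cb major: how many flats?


Working:
Flat major keys: C(0), F(1), Bb(2), Eb(3), Ab(4), Db(5), Gb(6), Cb(7)
Cb major has 7 flats
Order of flats: Bb Eb Ab Db Gb Cb Fb → first 7: Bb, Eb, Ab, Db, Gb, Cb, Fb
= 7 flats


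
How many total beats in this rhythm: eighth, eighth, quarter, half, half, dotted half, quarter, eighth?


Let's work it out.
Beat values:
  eighth = 0.5 beats
  eighth = 0.5 beats
  quarter = 1 beat
  half = 2 beats
  half = 2 beats
  dotted half = 3 beats
  quarter = 1 beat
  eighth = 0.5 beats
Sum = 0.5 + 0.5 + 1 + 2 + 2 + 3 + 1 + 0.5
= 10.5 beats


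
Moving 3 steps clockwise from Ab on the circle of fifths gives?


Reasoning:
Each clockwise step on the circle of fifths moves up a perfect 5th
From Ab: Ab → Eb → Bb → F
= F


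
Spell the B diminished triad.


Let's work it out.
Diminished triad = root + minor 3rd (3 semitones) + diminished 5th (6 semitones)
A triad on B stacks thirds, so the chord tones use letter names B-D-F
Root: B
Minor 3rd above B: D
Diminished 5th above B: F
Chord = B D F


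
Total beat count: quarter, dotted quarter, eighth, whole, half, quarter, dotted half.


Beat values:
  quarter = 1 beat
  dotted quarter = 1.5 beats
  eighth = 0.5 beats
  whole = 4 beats
  half = 2 beats
  quarter = 1 beat
  dotted half = 3 beats
Sum = 1 + 1.5 + 0.5 + 4 + 2 + 1 + 3
= 13 beats


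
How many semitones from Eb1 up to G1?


Let's work it out.
Absolute semitone position = octave×12 + chromatic position
Eb1: 1×12 + 3 = 15
G1: 1×12 + 7 = 19
Difference = 19 - 15 = 4
= 4 semitones


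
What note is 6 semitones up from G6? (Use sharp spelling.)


Solution.
G6: chromatic position 7 in octave 6 → absolute = 6×12 + 7 = 79
Transpose up 6: 79 + 6 = 85
85 = 7×12 + 1 → C# in octave 7
Result = C#7


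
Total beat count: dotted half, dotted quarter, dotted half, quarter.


Beat values:
  dotted half = 3 beats
  dotted quarter = 1.5 beats
  dotted half = 3 beats
  quarter = 1 beat
Sum = 3 + 1.5 + 3 + 1
= 8.5 beats


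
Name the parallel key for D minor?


Parallel keys share the same tonic but differ in mode
D minor → parallel is D major
= D major


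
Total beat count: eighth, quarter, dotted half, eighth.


Solution.
Beat values:
  eighth = 0.5 beats
  quarter = 1 beat
  dotted half = 3 beats
  eighth = 0.5 beats
Sum = 0.5 + 1 + 3 + 0.5
= 5 beats


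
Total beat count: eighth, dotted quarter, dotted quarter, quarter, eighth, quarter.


Working:
Beat values:
  eighth = 0.5 beats
  dotted quarter = 1.5 beats
  dotted quarter = 1.5 beats
  quarter = 1 beat
  eighth = 0.5 beats
  quarter = 1 beat
Sum = 0.5 + 1.5 + 1.5 + 1 + 0.5 + 1
= 6 beats


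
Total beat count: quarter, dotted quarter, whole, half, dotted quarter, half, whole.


Step by step:
Beat values:
  quarter = 1 beat
  dotted quarter = 1.5 beats
  whole = 4 beats
  half = 2 beats
  dotted quarter = 1.5 beats
  half = 2 beats
  whole = 4 beats
Sum = 1 + 1.5 + 4 + 2 + 1.5 + 2 + 4
= 16 beats


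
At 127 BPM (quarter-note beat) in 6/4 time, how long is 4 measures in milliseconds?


Reasoning:
Quarter-note beat duration = 60000 / 127 ms
Beats per measure (6/4) = 6
One measure = 6 × 60000 / 127 = 360000 / 127 ms
4 measures = 4 × 360000 / 127 = 1440000 / 127
= 11338.6 ms


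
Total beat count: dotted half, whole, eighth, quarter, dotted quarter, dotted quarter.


Beat values:
  dotted half = 3 beats
  whole = 4 beats
  eighth = 0.5 beats
  quarter = 1 beat
  dotted quarter = 1.5 beats
  dotted quarter = 1.5 beats
Sum = 3 + 4 + 0.5 + 1 + 1.5 + 1.5
= 11.5 beats


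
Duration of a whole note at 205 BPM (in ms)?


Let's work it out.
One quarter-note beat = 60000 / BPM = 60000 / 205 ms
Whole note = 4 × quarter note
Duration = 4 × 60000 / 205 = 240000 / 205
= 1170.7 ms


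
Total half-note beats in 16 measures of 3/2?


Time signature 3/2: the bottom number 2 means the half note gets one count
The top number 3 means 3 half-note beats per measure
Total = 3 × 16 measures
= 48 half-note beats


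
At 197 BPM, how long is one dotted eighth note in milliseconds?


Solution.
One quarter-note beat = 60000 / BPM = 60000 / 197 ms
Dotted eighth note = 3/4 × quarter note
Duration = 3/4 × 60000 / 197 = 45000 / 197
= 228.4 ms


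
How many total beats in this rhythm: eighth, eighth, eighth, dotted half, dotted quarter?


Working:
Beat values:
  eighth = 0.5 beats
  eighth = 0.5 beats
  eighth = 0.5 beats
  dotted half = 3 beats
  dotted quarter = 1.5 beats
Sum = 0.5 + 0.5 + 0.5 + 3 + 1.5
= 6 beats


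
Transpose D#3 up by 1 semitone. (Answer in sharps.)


D#3: chromatic position 3 in octave 3 → absolute = 3×12 + 3 = 39
Transpose up 1: 39 + 1 = 40
40 = 3×12 + 4 → E in octave 3
Result = E3


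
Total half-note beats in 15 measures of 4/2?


Working:
Time signature 4/2: the bottom number 2 means the half note gets one count
The top number 4 means 4 half-note beats per measure
Total = 4 × 15 measures
= 60 half-note beats


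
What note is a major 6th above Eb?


Reasoning:
A 6th spans 6 letter names, so from E we land on C
A major 6th = 9 semitones above Eb
Spell C at that pitch: C
= C


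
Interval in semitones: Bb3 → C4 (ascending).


Step by step:
Absolute semitone position = octave×12 + chromatic position
Bb3: 3×12 + 10 = 46
C4: 4×12 + 0 = 48
Difference = 48 - 46 = 2
= 2 semitones


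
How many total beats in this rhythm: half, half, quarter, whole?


Beat values:
  half = 2 beats
  half = 2 beats
  quarter = 1 beat
  whole = 4 beats
Sum = 2 + 2 + 1 + 4
= 9 beats


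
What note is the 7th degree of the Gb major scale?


Major scale pattern: W-W-H-W-W-W-H (2-2-1-2-2-2-1 semitones)
Starting from Gb:
  Gb + 2 semitones → Ab
  Ab + 2 semitones → Bb
  Bb + 1 semitone → Cb
  Cb + 2 semitones → Db
  Db + 2 semitones → Eb
  Eb + 2 semitones → F
  F + 1 semitone → Gb
Scale: Gb Ab Bb Cb Db Eb F
Degree 7 = F


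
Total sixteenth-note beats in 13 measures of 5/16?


Time signature 5/16: the bottom number 16 means the sixteenth note gets one count
The top number 5 means 5 sixteenth-note beats per measure
Total = 5 × 13 measures
= 65 sixteenth-note beats


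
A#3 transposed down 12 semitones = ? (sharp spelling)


Solution.
A#3: chromatic position 10 in octave 3 → absolute = 3×12 + 10 = 46
Transpose down 12: 46 - 12 = 34
34 = 2×12 + 10 → A# in octave 2
Result = A#2


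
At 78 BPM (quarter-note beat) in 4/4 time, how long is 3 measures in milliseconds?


Let's work it out.
Quarter-note beat duration = 60000 / 78 ms
Beats per measure (4/4) = 4
One measure = 4 × 60000 / 78 = 240000 / 78 ms
3 measures = 3 × 240000 / 78 = 720000 / 78
= 9230.8 ms


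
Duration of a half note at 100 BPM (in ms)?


Solution.
One quarter-note beat = 60000 / BPM = 60000 / 100 ms
Half note = 2 × quarter note
Duration = 2 × 60000 / 100 = 120000 / 100
= 1200.0 ms


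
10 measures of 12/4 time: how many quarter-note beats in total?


Let's work it out.
Time signature 12/4: the bottom number 4 means the quarter note gets one count
The top number 12 means 12 quarter-note beats per measure
Total = 12 × 10 measures
= 120 quarter-note beats


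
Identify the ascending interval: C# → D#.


Reasoning:
Letter names: C → D spans 2 letter names → a 2nd
Semitones: C# → D# = 2 half-steps
A 2nd of 2 semitones is a major 2nd
= major 2nd


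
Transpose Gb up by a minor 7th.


minor 7th: 7 letter names, 10 semitones
Letter: G + 6 → F
Pitch: Gb + 10 semitones, spelled as an F → Fb
= Fb


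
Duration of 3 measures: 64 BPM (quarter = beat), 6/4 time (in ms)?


Solution.
Quarter-note beat duration = 60000 / 64 ms
Beats per measure (6/4) = 6
One measure = 6 × 60000 / 64 = 360000 / 64 ms
3 measures = 3 × 360000 / 64 = 1080000 / 64
= 16875.0 ms


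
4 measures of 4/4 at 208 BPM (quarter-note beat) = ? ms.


Reasoning:
Quarter-note beat duration = 60000 / 208 ms
Beats per measure (4/4) = 4
One measure = 4 × 60000 / 208 = 240000 / 208 ms
4 measures = 4 × 240000 / 208 = 960000 / 208
= 4615.4 ms


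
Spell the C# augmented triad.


Augmented triad = root + major 3rd (4 semitones) + augmented 5th (8 semitones)
A triad on C# stacks thirds, so the chord tones use letter names C-E-G
Root: C#
Major 3rd above C#: E#
Augmented 5th above C#: G##
Chord = C# E# G##


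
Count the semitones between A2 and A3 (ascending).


Reasoning:
Absolute semitone position = octave×12 + chromatic position
A2: 2×12 + 9 = 33
A3: 3×12 + 9 = 45
Difference = 45 - 33 = 12
= 12 semitones


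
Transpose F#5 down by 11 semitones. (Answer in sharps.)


F#5: chromatic position 6 in octave 5 → absolute = 5×12 + 6 = 66
Transpose down 11: 66 - 11 = 55
55 = 4×12 + 7 → G in octave 4
Result = G4


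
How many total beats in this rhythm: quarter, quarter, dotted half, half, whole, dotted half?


Beat values:
  quarter = 1 beat
  quarter = 1 beat
  dotted half = 3 beats
  half = 2 beats
  whole = 4 beats
  dotted half = 3 beats
Sum = 1 + 1 + 3 + 2 + 4 + 3
= 14 beats


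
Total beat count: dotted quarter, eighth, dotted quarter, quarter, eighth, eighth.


Solution.
Beat values:
  dotted quarter = 1.5 beats
  eighth = 0.5 beats
  dotted quarter = 1.5 beats
  quarter = 1 beat
  eighth = 0.5 beats
  eighth = 0.5 beats
Sum = 1.5 + 0.5 + 1.5 + 1 + 0.5 + 0.5
= 5.5 beats


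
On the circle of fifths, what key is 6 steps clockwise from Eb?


Each clockwise step on the circle of fifths moves up a perfect 5th
From Eb: Eb → Bb → F → C → G → D → A
= A


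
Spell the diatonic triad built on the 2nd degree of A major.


Step by step:
A major scale: A B C# D E F# G#
Diatonic triad on degree 2 stacks scale notes 2, 4, 6: B D F#
B→D = 3 semitones; B→F# = 7 semitones → minor triad
= B D F# (minor)


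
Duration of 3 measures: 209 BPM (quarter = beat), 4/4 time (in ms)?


Solution.
Quarter-note beat duration = 60000 / 209 ms
Beats per measure (4/4) = 4
One measure = 4 × 60000 / 209 = 240000 / 209 ms
3 measures = 3 × 240000 / 209 = 720000 / 209
= 3445.0 ms


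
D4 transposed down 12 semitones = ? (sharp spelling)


Step by step:
D4: chromatic position 2 in octave 4 → absolute = 4×12 + 2 = 50
Transpose down 12: 50 - 12 = 38
38 = 3×12 + 2 → D in octave 3
Result = D3


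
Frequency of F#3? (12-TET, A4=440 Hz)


Reasoning:
f = 440 × 2^(n/12) where n = semitones from A4
F#3: -15 semitones from A4
f = 440 × 2^(-15/12)
f = 185.00 Hz


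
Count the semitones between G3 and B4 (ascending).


Let's work it out.
Absolute semitone position = octave×12 + chromatic position
G3: 3×12 + 7 = 43
B4: 4×12 + 11 = 59
Difference = 59 - 43 = 16
= 16 semitones


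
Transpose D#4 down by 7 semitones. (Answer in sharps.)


Step by step:
D#4: chromatic position 3 in octave 4 → absolute = 4×12 + 3 = 51
Transpose down 7: 51 - 7 = 44
44 = 3×12 + 8 → G# in octave 3
Result = G#3


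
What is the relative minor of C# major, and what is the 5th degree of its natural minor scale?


Working:
The relative minor shares the major's key signature and starts on its 6th degree
6th degree = a major 6th above the tonic; a major 6th above C# is A#
→ relative minor of C# major is A# minor
A# natural minor scale: A# B# C# D# E# F# G#
= A# minor; 5th degree = E#


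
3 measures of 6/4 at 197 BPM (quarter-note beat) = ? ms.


Working:
Quarter-note beat duration = 60000 / 197 ms
Beats per measure (6/4) = 6
One measure = 6 × 60000 / 197 = 360000 / 197 ms
3 measures = 3 × 360000 / 197 = 1080000 / 197
= 5482.2 ms


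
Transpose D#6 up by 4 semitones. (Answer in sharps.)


Step by step:
D#6: chromatic position 3 in octave 6 → absolute = 6×12 + 3 = 75
Transpose up 4: 75 + 4 = 79
79 = 6×12 + 7 → G in octave 6
Result = G6


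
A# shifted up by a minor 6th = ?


Step by step:
minor 6th: 6 letter names, 8 semitones
Letter: A + 5 → F
Pitch: A# + 8 semitones, spelled as an F → F#
= F#


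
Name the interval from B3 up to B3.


Letter names: B → B spans 1 letter name → a unison
Semitones: B3 → B3 = 0 half-steps
A unison of 0 semitones is a perfect unison
= perfect unison


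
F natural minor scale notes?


Natural minor scale pattern: W-H-W-W-H-W-W (2-1-2-2-1-2-2 semitones)
Starting from F:
  F + 2 semitones → G
  G + 1 semitone → Ab
  Ab + 2 semitones → Bb
  Bb + 2 semitones → C
  C + 1 semitone → Db
  Db + 2 semitones → Eb
  Eb + 2 semitones → F
Scale = F G Ab Bb C Db Eb


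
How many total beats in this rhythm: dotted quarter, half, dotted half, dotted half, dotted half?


Solution.
Beat values:
  dotted quarter = 1.5 beats
  half = 2 beats
  dotted half = 3 beats
  dotted half = 3 beats
  dotted half = 3 beats
Sum = 1.5 + 2 + 3 + 3 + 3
= 12.5 beats


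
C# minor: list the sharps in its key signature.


Step by step:
Sharp minor keys follow the circle of fifths: A(0), E(1), B(2), F#(3), C#(4), G#(5), D#(6), A#(7)
C# minor has 4 sharps
Order of sharps: F# C# G# D# A# E# B# → first 4: F#, C#, G#, D#
= F#, C#, G#, D#


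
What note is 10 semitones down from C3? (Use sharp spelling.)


Step by step:
C3: chromatic position 0 in octave 3 → absolute = 3×12 + 0 = 36
Transpose down 10: 36 - 10 = 26
26 = 2×12 + 2 → D in octave 2
Result = D2


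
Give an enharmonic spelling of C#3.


Step by step:
Enharmonic notes sound the same pitch but are spelled with different letter names
C# and Db name the same pitch class
= Db3


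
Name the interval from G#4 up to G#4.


Let's work it out.
Letter names: G → G spans 1 letter name → a unison
Semitones: G#4 → G#4 = 0 half-steps
A unison of 0 semitones is a perfect unison
= perfect unison


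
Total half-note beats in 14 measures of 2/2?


Time signature 2/2: the bottom number 2 means the half note gets one count
The top number 2 means 2 half-note beats per measure
Total = 2 × 14 measures
= 28 half-note beats


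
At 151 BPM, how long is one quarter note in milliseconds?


One quarter-note beat = 60000 / BPM = 60000 / 151 ms
Duration = 60000 / 151
= 397.4 ms


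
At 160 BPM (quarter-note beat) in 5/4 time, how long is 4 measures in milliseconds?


Solution.
Quarter-note beat duration = 60000 / 160 ms
Beats per measure (5/4) = 5
One measure = 5 × 60000 / 160 = 300000 / 160 ms
4 measures = 4 × 300000 / 160 = 1200000 / 160
= 7500.0 ms


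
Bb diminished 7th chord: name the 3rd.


Reasoning:
Diminished 7th chord = root + minor 3rd + diminished 5th + diminished 7th
Seventh chords stack in thirds, so the letter names are B-D-F-A
Root: Bb
Minor 3rd above Bb: Db
Diminished 5th above Bb: Fb
Diminished 7th above Bb: Abb
The 3rd = Db


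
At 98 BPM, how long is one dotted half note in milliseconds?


Solution.
One quarter-note beat = 60000 / BPM = 60000 / 98 ms
Dotted half note = 3 × quarter note
Duration = 3 × 60000 / 98 = 180000 / 98
= 1836.7 ms


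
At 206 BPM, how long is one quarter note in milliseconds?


Let's work it out.
One quarter-note beat = 60000 / BPM = 60000 / 206 ms
Duration = 60000 / 206
= 291.3 ms


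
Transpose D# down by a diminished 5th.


diminished 5th: 5 letter names, 6 semitones
Letter: D - 4 → G
Pitch: D# - 6 semitones, spelled as a G → G##
= G##


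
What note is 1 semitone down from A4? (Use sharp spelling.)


A4: chromatic position 9 in octave 4 → absolute = 4×12 + 9 = 57
Transpose down 1: 57 - 1 = 56
56 = 4×12 + 8 → G# in octave 4
Result = G#4


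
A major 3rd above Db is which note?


Reasoning:
A 3rd spans 3 letter names, so from D we land on F
A major 3rd = 4 semitones above Db
Spell F at that pitch: F
= F


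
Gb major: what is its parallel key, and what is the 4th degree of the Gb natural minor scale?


Solution.
Parallel keys share the same tonic but differ in mode
Gb major → parallel is Gb minor
Gb natural minor scale: Gb Ab Bbb Cb Db Ebb Fb
= Gb minor; 4th degree = Cb


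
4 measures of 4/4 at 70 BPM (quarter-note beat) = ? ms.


Reasoning:
Quarter-note beat duration = 60000 / 70 ms
Beats per measure (4/4) = 4
One measure = 4 × 60000 / 70 = 240000 / 70 ms
4 measures = 4 × 240000 / 70 = 960000 / 70
= 13714.3 ms


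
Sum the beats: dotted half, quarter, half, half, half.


Beat values:
  dotted half = 3 beats
  quarter = 1 beat
  half = 2 beats
  half = 2 beats
  half = 2 beats
Sum = 3 + 1 + 2 + 2 + 2
= 10 beats


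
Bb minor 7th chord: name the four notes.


Solution.
Minor 7th chord = root + minor 3rd + perfect 5th + minor 7th
Seventh chords stack in thirds, so the letter names are B-D-F-A
Root: Bb
Minor 3rd above Bb: Db
Perfect 5th above Bb: F
Minor 7th above Bb: Ab
Chord = Bb Db F Ab


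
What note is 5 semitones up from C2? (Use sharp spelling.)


Step by step:
C2: chromatic position 0 in octave 2 → absolute = 2×12 + 0 = 24
Transpose up 5: 24 + 5 = 29
29 = 2×12 + 5 → F in octave 2
Result = F2


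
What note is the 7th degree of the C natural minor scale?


Natural minor scale pattern: W-H-W-W-H-W-W (2-1-2-2-1-2-2 semitones)
Starting from C:
  C + 2 semitones → D
  D + 1 semitone → Eb
  Eb + 2 semitones → F
  F + 2 semitones → G
  G + 1 semitone → Ab
  Ab + 2 semitones → Bb
  Bb + 2 semitones → C
Scale: C D Eb F G Ab Bb
Degree 7 = Bb


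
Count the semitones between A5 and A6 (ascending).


Absolute semitone position = octave×12 + chromatic position
A5: 5×12 + 9 = 69
A6: 6×12 + 9 = 81
Difference = 81 - 69 = 12
= 12 semitones


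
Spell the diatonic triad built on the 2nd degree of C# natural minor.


Working:
C# natural minor scale: C# D# E F# G# A B
Diatonic triad on degree 2 stacks scale notes 2, 4, 6: D# F# A
D#→F# = 3 semitones; D#→A = 6 semitones → diminished triad
= D# F# A (diminished)


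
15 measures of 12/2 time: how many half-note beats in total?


Solution.
Time signature 12/2: the bottom number 2 means the half note gets one count
The top number 12 means 12 half-note beats per measure
Total = 12 × 15 measures
= 180 half-note beats


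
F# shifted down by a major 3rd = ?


major 3rd: 3 letter names, 4 semitones
Letter: F - 2 → D
Pitch: F# - 4 semitones, spelled as a D → D
= D


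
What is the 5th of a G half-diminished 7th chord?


Half-diminished 7th chord = root + minor 3rd + diminished 5th + minor 7th
Seventh chords stack in thirds, so the letter names are G-B-D-F
Root: G
Minor 3rd above G: Bb
Diminished 5th above G: Db
Minor 7th above G: F
The 5th = Db


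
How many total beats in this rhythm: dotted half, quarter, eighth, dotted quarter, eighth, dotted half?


Beat values:
  dotted half = 3 beats
  quarter = 1 beat
  eighth = 0.5 beats
  dotted quarter = 1.5 beats
  eighth = 0.5 beats
  dotted half = 3 beats
Sum = 3 + 1 + 0.5 + 1.5 + 0.5 + 3
= 9.5 beats


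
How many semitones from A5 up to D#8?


Absolute semitone position = octave×12 + chromatic position
A5: 5×12 + 9 = 69
D#8: 8×12 + 3 = 99
Difference = 99 - 69 = 30
= 30 semitones


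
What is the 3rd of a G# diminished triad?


Reasoning:
Diminished triad = root + minor 3rd (3 semitones) + diminished 5th (6 semitones)
A triad on G# stacks thirds, so the chord tones use letter names G-B-D
Root: G#
Minor 3rd above G#: B
Diminished 5th above G#: D
The 3rd = B


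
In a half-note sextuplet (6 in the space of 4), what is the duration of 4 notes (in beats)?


Let's work it out.
Sextuplet: 6 notes occupy the space of 4 half notes
Space = 4 × 2 = 8 beats
Each sextuplet note = 8 / 6 = 4/3 beats
4 notes = 4 × 4/3 = 16/3
= 16/3 beats


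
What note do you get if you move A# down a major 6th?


Solution.
major 6th: 6 letter names, 9 semitones
Letter: A - 5 → C
Pitch: A# - 9 semitones, spelled as a C → C#
= C#


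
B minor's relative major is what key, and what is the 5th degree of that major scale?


Step by step:
The relative major shares the key signature and is a minor 3rd above the minor tonic
A minor 3rd above B is D
→ relative major of B minor is D major
D major scale: D E F# G A B C#
= D major; 5th degree = A


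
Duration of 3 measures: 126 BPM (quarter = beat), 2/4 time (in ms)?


Quarter-note beat duration = 60000 / 126 ms
Beats per measure (2/4) = 2
One measure = 2 × 60000 / 126 = 120000 / 126 ms
3 measures = 3 × 120000 / 126 = 360000 / 126
= 2857.1 ms


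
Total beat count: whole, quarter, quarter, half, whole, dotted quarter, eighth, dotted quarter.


Beat values:
  whole = 4 beats
  quarter = 1 beat
  quarter = 1 beat
  half = 2 beats
  whole = 4 beats
  dotted quarter = 1.5 beats
  eighth = 0.5 beats
  dotted quarter = 1.5 beats
Sum = 4 + 1 + 1 + 2 + 4 + 1.5 + 0.5 + 1.5
= 15.5 beats


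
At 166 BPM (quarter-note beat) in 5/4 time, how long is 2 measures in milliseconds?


Step by step:
Quarter-note beat duration = 60000 / 166 ms
Beats per measure (5/4) = 5
One measure = 5 × 60000 / 166 = 300000 / 166 ms
2 measures = 2 × 300000 / 166 = 600000 / 166
= 3614.5 ms


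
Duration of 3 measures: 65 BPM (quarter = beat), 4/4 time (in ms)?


Quarter-note beat duration = 60000 / 65 ms
Beats per measure (4/4) = 4
One measure = 4 × 60000 / 65 = 240000 / 65 ms
3 measures = 3 × 240000 / 65 = 720000 / 65
= 11076.9 ms


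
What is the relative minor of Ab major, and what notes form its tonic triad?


Reasoning:
The relative minor shares the major's key signature and starts on its 6th degree
6th degree = a major 6th above the tonic; a major 6th above Ab is F
→ relative minor of Ab major is F minor
Tonic triad of F minor = root + minor 3rd + perfect 5th = F Ab C
= F minor; triad = F Ab C


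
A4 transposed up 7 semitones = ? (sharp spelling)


Step by step:
A4: chromatic position 9 in octave 4 → absolute = 4×12 + 9 = 57
Transpose up 7: 57 + 7 = 64
64 = 5×12 + 4 → E in octave 5
Result = E5


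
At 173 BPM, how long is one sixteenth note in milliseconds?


Solution.
One quarter-note beat = 60000 / BPM = 60000 / 173 ms
Sixteenth note = 1/4 × quarter note
Duration = 1/4 × 60000 / 173 = 15000 / 173
= 86.7 ms


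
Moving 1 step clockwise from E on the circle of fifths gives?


Each clockwise step on the circle of fifths moves up a perfect 5th
From E: E → B
= B


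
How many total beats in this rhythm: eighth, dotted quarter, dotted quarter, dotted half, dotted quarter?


Working:
Beat values:
  eighth = 0.5 beats
  dotted quarter = 1.5 beats
  dotted quarter = 1.5 beats
  dotted half = 3 beats
  dotted quarter = 1.5 beats
Sum = 0.5 + 1.5 + 1.5 + 3 + 1.5
= 8 beats


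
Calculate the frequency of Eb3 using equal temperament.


Let's work it out.
f = 440 × 2^(n/12) where n = semitones from A4
Eb3: -18 semitones from A4
f = 440 × 2^(-18/12)
f = 155.56 Hz


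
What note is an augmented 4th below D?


Solution.
A 4th spans 4 letter names, so from D we land on A
An augmented 4th = 6 semitones below D
Spell A at that pitch: Ab
= Ab


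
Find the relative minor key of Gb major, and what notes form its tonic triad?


Step by step:
The relative minor shares the major's key signature and starts on its 6th degree
6th degree = a major 6th above the tonic; a major 6th above Gb is Eb
→ relative minor of Gb major is Eb minor
Tonic triad of Eb minor = root + minor 3rd + perfect 5th = Eb Gb Bb
= Eb minor; triad = Eb Gb Bb


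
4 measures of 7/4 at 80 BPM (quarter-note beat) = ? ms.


Step by step:
Quarter-note beat duration = 60000 / 80 ms
Beats per measure (7/4) = 7
One measure = 7 × 60000 / 80 = 420000 / 80 ms
4 measures = 4 × 420000 / 80 = 1680000 / 80
= 21000.0 ms


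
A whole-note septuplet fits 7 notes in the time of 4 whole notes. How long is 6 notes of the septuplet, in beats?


Working:
Septuplet: 7 notes occupy the space of 4 whole notes
Space = 4 × 4 = 16 beats
Each septuplet note = 16 / 7 = 16/7 beats
6 notes = 6 × 16/7 = 96/7
= 96/7 beats


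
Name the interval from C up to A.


Solution.
Letter names: C → A spans 6 letter names → a 6th
Semitones: C → A = 9 half-steps
A 6th of 9 semitones is a major 6th
= major 6th


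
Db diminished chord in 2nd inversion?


Step by step:
Root position: Db Fb Abb
2nd inversion: move root and 3rd up an octave
Bass note: Abb
Notes (bottom to top) = Abb Db Fb


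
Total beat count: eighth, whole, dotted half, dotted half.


Working:
Beat values:
  eighth = 0.5 beats
  whole = 4 beats
  dotted half = 3 beats
  dotted half = 3 beats
Sum = 0.5 + 4 + 3 + 3
= 10.5 beats


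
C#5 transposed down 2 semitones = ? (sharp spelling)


Step by step:
C#5: chromatic position 1 in octave 5 → absolute = 5×12 + 1 = 61
Transpose down 2: 61 - 2 = 59
59 = 4×12 + 11 → B in octave 4
Result = B4


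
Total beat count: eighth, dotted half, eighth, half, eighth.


Beat values:
  eighth = 0.5 beats
  dotted half = 3 beats
  eighth = 0.5 beats
  half = 2 beats
  eighth = 0.5 beats
Sum = 0.5 + 3 + 0.5 + 2 + 0.5
= 6.5 beats


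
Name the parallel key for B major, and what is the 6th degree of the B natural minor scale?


Step by step:
Parallel keys share the same tonic but differ in mode
B major → parallel is B minor
B natural minor scale: B C# D E F# G A
= B minor; 6th degree = G


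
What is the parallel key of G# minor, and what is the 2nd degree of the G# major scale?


Let's work it out.
Parallel keys share the same tonic but differ in mode
G# minor → parallel is G# major
G# major scale: G# A# B# C# D# E# F##
= G# major; 2nd degree = A#


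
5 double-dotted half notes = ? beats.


Step by step:
Base half note = 2 beats
Dot 1 adds half the previous value: +1
Dot 2 adds half the previous value: +1/2
One double-dotted half = 2 + 1 + 1/2 = 7/2
5 of them = 5 × 7/2 = 35/2
= 35/2 beats


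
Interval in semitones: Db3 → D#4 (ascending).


Absolute semitone position = octave×12 + chromatic position
Db3: 3×12 + 1 = 37
D#4: 4×12 + 3 = 51
Difference = 51 - 37 = 14
= 14 semitones


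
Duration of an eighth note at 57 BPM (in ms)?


Let's work it out.
One quarter-note beat = 60000 / BPM = 60000 / 57 ms
Eighth note = 1/2 × quarter note
Duration = 1/2 × 60000 / 57 = 30000 / 57
= 526.3 ms


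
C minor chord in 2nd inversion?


Root position: C Eb G
2nd inversion: move root and 3rd up an octave
Bass note: G
Notes (bottom to top) = G C Eb


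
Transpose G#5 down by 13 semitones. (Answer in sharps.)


Let's work it out.
G#5: chromatic position 8 in octave 5 → absolute = 5×12 + 8 = 68
Transpose down 13: 68 - 13 = 55
55 = 4×12 + 7 → G in octave 4
Result = G4


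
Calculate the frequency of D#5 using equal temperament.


f = 440 × 2^(n/12) where n = semitones from A4
D#5: 6 semitones from A4
f = 440 × 2^(6/12)
f = 622.25 Hz


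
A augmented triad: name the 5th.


Working:
Augmented triad = root + major 3rd (4 semitones) + augmented 5th (8 semitones)
A triad on A stacks thirds, so the chord tones use letter names A-C-E
Root: A
Major 3rd above A: C#
Augmented 5th above A: E#
The 5th = E#


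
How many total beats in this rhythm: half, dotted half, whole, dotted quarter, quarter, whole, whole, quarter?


Reasoning:
Beat values:
  half = 2 beats
  dotted half = 3 beats
  whole = 4 beats
  dotted quarter = 1.5 beats
  quarter = 1 beat
  whole = 4 beats
  whole = 4 beats
  quarter = 1 beat
Sum = 2 + 3 + 4 + 1.5 + 1 + 4 + 4 + 1
= 20.5 beats


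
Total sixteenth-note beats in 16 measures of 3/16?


Working:
Time signature 3/16: the bottom number 16 means the sixteenth note gets one count
The top number 3 means 3 sixteenth-note beats per measure
Total = 3 × 16 measures
= 48 sixteenth-note beats


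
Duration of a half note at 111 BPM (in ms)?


Solution.
One quarter-note beat = 60000 / BPM = 60000 / 111 ms
Half note = 2 × quarter note
Duration = 2 × 60000 / 111 = 120000 / 111
= 1081.1 ms


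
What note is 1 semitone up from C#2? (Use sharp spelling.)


Step by step:
C#2: chromatic position 1 in octave 2 → absolute = 2×12 + 1 = 25
Transpose up 1: 25 + 1 = 26
26 = 2×12 + 2 → D in octave 2
Result = D2


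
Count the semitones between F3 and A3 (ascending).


Working:
Absolute semitone position = octave×12 + chromatic position
F3: 3×12 + 5 = 41
A3: 3×12 + 9 = 45
Difference = 45 - 41 = 4
= 4 semitones


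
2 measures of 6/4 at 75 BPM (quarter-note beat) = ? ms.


Step by step:
Quarter-note beat duration = 60000 / 75 ms
Beats per measure (6/4) = 6
One measure = 6 × 60000 / 75 = 360000 / 75 ms
2 measures = 2 × 360000 / 75 = 720000 / 75
= 9600.0 ms


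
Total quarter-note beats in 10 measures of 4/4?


Step by step:
Time signature 4/4: the bottom number 4 means the quarter note gets one count
The top number 4 means 4 quarter-note beats per measure
Total = 4 × 10 measures
= 40 quarter-note beats


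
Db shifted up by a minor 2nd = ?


Step by step:
minor 2nd: 2 letter names, 1 semitones
Letter: D + 1 → E
Pitch: Db + 1 semitones, spelled as an E → Ebb
= Ebb


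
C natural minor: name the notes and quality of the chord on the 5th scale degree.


Working:
C natural minor scale: C D Eb F G Ab Bb
Diatonic triad on degree 5 stacks scale notes 5, 7, 2: G Bb D
G→Bb = 3 semitones; G→D = 7 semitones → minor triad
= G Bb D (minor)


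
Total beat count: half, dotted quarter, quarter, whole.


Beat values:
  half = 2 beats
  dotted quarter = 1.5 beats
  quarter = 1 beat
  whole = 4 beats
Sum = 2 + 1.5 + 1 + 4
= 8.5 beats


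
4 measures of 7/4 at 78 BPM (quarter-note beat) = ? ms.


Reasoning:
Quarter-note beat duration = 60000 / 78 ms
Beats per measure (7/4) = 7
One measure = 7 × 60000 / 78 = 420000 / 78 ms
4 measures = 4 × 420000 / 78 = 1680000 / 78
= 21538.5 ms


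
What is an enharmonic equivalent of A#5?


Enharmonic notes sound the same pitch but are spelled with different letter names
A# and Bb name the same pitch class
= Bb5


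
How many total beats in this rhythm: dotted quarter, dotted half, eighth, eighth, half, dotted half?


Working:
Beat values:
  dotted quarter = 1.5 beats
  dotted half = 3 beats
  eighth = 0.5 beats
  eighth = 0.5 beats
  half = 2 beats
  dotted half = 3 beats
Sum = 1.5 + 3 + 0.5 + 0.5 + 2 + 3
= 10.5 beats


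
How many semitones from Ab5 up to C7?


Let's work it out.
Absolute semitone position = octave×12 + chromatic position
Ab5: 5×12 + 8 = 68
C7: 7×12 + 0 = 84
Difference = 84 - 68 = 16
= 16 semitones


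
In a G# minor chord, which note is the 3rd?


Reasoning:
Minor triad = root + minor 3rd (3 semitones) + perfect 5th (7 semitones)
A triad on G# stacks thirds, so the chord tones use letter names G-B-D
Root: G#
Minor 3rd above G#: B
Perfect 5th above G#: D#
The 3rd = B


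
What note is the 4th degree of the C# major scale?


Step by step:
Major scale pattern: W-W-H-W-W-W-H (2-2-1-2-2-2-1 semitones)
Starting from C#:
  C# + 2 semitones → D#
  D# + 2 semitones → E#
  E# + 1 semitone → F#
  F# + 2 semitones → G#
  G# + 2 semitones → A#
  A# + 2 semitones → B#
  B# + 1 semitone → C#
Scale: C# D# E# F# G# A# B#
Degree 4 = F#
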